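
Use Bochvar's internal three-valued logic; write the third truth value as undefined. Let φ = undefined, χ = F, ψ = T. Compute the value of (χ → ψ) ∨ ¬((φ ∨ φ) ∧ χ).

undefined

χ → ψ = F → T = T
φ ∨ φ = undefined ∨ undefined = undefined
(φ ∨ φ) ∧ χ = undefined ∧ F = undefined
¬((φ ∨ φ) ∧ χ) = ¬undefined = undefined
(χ → ψ) ∨ ¬((φ ∨ φ) ∧ χ) = T ∨ undefined = undefined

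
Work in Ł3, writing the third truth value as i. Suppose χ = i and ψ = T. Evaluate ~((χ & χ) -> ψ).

F

χ & χ = i & i = i
(χ & χ) -> ψ = i -> T = T  [min(1, 1−½+1)]
~((χ & χ) -> ψ) = ~T = F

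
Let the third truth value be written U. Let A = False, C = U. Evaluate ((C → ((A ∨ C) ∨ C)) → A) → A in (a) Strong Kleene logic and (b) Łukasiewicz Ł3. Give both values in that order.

U; True

In Strong Kleene logic: A ∨ C = False ∨ U = U
(A ∨ C) ∨ C = U ∨ U = U
C → ((A ∨ C) ∨ C) = U → U = U
(C → ((A ∨ C) ∨ C)) → A = U → False = U
((C → ((A ∨ C) ∨ C)) → A) → A = U → False = U
In Łukasiewicz Ł3: A ∨ C = False ∨ U = U
(A ∨ C) ∨ C = U ∨ U = U
C → ((A ∨ C) ∨ C) = U → U = True  [min(1, 1−½+½)]
(C → ((A ∨ C) ∨ C)) → A = True → False = False
((C → ((A ∨ C) ∨ C)) → A) → A = False → False = True
They differ because Strong Kleene logic and Łukasiewicz Ł3 treat U differently under implication.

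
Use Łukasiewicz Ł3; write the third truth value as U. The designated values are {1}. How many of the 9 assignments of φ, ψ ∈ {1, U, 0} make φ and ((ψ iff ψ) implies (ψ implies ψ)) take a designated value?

Designated under: (φ=1, ψ=1); (φ=1, ψ=U); (φ=1, ψ=0).

3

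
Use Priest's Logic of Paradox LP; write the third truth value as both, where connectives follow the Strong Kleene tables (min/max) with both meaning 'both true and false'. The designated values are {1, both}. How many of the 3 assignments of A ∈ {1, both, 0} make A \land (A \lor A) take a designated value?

2

A=1: 1 ✓
A=both: both ✓
A=0: 0 ·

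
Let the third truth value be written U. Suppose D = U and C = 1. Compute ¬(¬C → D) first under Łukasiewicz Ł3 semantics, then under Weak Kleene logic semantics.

In Łukasiewicz Ł3: ¬C = ¬1 = 0
¬C → D = 0 → U = 1  [min(1, 1−0+½)]
¬(¬C → D) = ¬1 = 0
In Weak Kleene logic: ¬C = ¬1 = 0
¬C → D = 0 → U = U  [any arg is the third value ⇒ result is the third value]
¬(¬C → D) = ¬U = U
They differ because Łukasiewicz Ł3 and Weak Kleene logic treat U differently under the binary connectives.

0; U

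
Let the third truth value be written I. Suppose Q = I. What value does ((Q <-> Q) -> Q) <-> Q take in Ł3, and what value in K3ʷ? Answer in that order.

In Ł3: Q <-> Q = I <-> I = T
(Q <-> Q) -> Q = T -> I = I
((Q <-> Q) -> Q) <-> Q = I <-> I = T
In K3ʷ: Q <-> Q = I <-> I = I
(Q <-> Q) -> Q = I -> I = I  [any arg is the third value ⇒ result is the third value]
((Q <-> Q) -> Q) <-> Q = I <-> I = I
They differ because Ł3 and K3ʷ treat I differently under the binary connectives.

T; I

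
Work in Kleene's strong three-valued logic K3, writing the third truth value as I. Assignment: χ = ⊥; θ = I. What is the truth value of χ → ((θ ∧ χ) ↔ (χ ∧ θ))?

⊤

θ ∧ χ = I ∧ ⊥ = ⊥
χ ∧ θ = ⊥ ∧ I = ⊥
(θ ∧ χ) ↔ (χ ∧ θ) = ⊥ ↔ ⊥ = ⊤
χ → ((θ ∧ χ) ↔ (χ ∧ θ)) = ⊥ → ⊤ = ⊤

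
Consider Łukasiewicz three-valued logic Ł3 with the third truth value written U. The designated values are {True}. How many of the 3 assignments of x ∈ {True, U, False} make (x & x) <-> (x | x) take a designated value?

x=True: True ✓
x=U: True ✓
x=False: True ✓

3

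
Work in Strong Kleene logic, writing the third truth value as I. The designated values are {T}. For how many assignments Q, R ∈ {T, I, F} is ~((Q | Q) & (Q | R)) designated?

Designated under: (Q=F, R=T); (Q=F, R=I); (Q=F, R=F).

3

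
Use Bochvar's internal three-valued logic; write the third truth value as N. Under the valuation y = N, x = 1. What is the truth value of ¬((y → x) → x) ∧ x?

N

y → x = N → 1 = N  [any arg is the third value ⇒ result is the third value]
(y → x) → x = N → 1 = N
¬((y → x) → x) = ¬N = N
¬((y → x) → x) ∧ x = N ∧ 1 = N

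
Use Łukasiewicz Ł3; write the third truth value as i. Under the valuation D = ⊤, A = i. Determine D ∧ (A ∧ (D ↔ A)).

i

D ↔ A = ⊤ ↔ i = i  [1 − |1−½|]
A ∧ (D ↔ A) = i ∧ i = i
D ∧ (A ∧ (D ↔ A)) = ⊤ ∧ i = i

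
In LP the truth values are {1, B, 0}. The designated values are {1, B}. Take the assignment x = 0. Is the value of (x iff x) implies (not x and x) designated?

x iff x = 0 iff 0 = 1
not x = not 0 = 1
not x and x = 1 and 0 = 0
(x iff x) implies (not x and x) = 1 implies 0 = 0
0 ∉ {1, B}.

No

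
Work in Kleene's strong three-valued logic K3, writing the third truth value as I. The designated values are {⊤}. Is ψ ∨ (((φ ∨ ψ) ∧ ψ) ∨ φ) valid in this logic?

Countermodel: ψ=I, φ=I gives I, which is not designated.

No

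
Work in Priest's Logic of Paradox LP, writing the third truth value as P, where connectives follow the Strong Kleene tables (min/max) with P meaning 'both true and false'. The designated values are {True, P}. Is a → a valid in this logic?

Every assignment of a over {True, P, False} gives a value in {True, P}.
In particular, with a=P: a → a = P.

Yes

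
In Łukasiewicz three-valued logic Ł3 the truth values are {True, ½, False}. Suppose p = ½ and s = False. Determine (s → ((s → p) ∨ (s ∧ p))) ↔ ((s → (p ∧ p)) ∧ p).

s → p = False → ½ = True
s ∧ p = False ∧ ½ = False
(s → p) ∨ (s ∧ p) = True ∨ False = True
s → ((s → p) ∨ (s ∧ p)) = False → True = True
p ∧ p = ½ ∧ ½ = ½
s → (p ∧ p) = False → ½ = True
(s → (p ∧ p)) ∧ p = True ∧ ½ = ½
(s → ((s → p) ∨ (s ∧ p))) ↔ ((s → (p ∧ p)) ∧ p) = True ↔ ½ = ½

½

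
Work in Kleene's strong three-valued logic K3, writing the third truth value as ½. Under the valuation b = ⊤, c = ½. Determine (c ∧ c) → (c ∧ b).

c ∧ c = ½ ∧ ½ = ½
c ∧ b = ½ ∧ ⊤ = ½
(c ∧ c) → (c ∧ b) = ½ → ½ = ½  [¬½ ∨ ½]

½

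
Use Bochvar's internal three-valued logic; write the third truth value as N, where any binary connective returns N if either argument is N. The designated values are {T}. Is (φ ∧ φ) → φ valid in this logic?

Countermodel: φ=N gives N, which is not designated.

No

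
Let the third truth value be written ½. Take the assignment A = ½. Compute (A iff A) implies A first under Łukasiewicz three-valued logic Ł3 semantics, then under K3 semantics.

½; ½

In Łukasiewicz three-valued logic Ł3: A iff A = ½ iff ½ = true  [1 − |½−½|]
(A iff A) implies A = true implies ½ = ½
In K3: A iff A = ½ iff ½ = ½
(A iff A) implies A = ½ implies ½ = ½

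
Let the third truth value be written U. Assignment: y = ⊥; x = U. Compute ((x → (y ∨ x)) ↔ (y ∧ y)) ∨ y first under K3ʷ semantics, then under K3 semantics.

U; U

In K3ʷ: y ∨ x = ⊥ ∨ U = U
x → (y ∨ x) = U → U = U  [any arg is the third value ⇒ result is the third value]
y ∧ y = ⊥ ∧ ⊥ = ⊥
(x → (y ∨ x)) ↔ (y ∧ y) = U ↔ ⊥ = U
((x → (y ∨ x)) ↔ (y ∧ y)) ∨ y = U ∨ ⊥ = U
In K3: y ∨ x = ⊥ ∨ U = U
x → (y ∨ x) = U → U = U  [¬U ∨ U]
y ∧ y = ⊥ ∧ ⊥ = ⊥
(x → (y ∨ x)) ↔ (y ∧ y) = U ↔ ⊥ = U
((x → (y ∨ x)) ↔ (y ∧ y)) ∨ y = U ∨ ⊥ = U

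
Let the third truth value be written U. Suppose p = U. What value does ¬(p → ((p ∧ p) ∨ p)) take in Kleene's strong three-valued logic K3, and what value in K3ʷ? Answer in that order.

U; U

In Kleene's strong three-valued logic K3: p ∧ p = U ∧ U = U
(p ∧ p) ∨ p = U ∨ U = U
p → ((p ∧ p) ∨ p) = U → U = U  [¬U ∨ U]
¬(p → ((p ∧ p) ∨ p)) = ¬U = U
In K3ʷ: p ∧ p = U ∧ U = U
(p ∧ p) ∨ p = U ∨ U = U
p → ((p ∧ p) ∨ p) = U → U = U  [any arg is the third value ⇒ result is the third value]
¬(p → ((p ∧ p) ∨ p)) = ¬U = U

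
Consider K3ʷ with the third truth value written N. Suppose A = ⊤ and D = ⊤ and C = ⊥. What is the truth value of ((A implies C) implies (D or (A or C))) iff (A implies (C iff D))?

⊥

A implies C = ⊤ implies ⊥ = ⊥
A or C = ⊤ or ⊥ = ⊤
D or (A or C) = ⊤ or ⊤ = ⊤
(A implies C) implies (D or (A or C)) = ⊥ implies ⊤ = ⊤
C iff D = ⊥ iff ⊤ = ⊥
A implies (C iff D) = ⊤ implies ⊥ = ⊥
((A implies C) implies (D or (A or C))) iff (A implies (C iff D)) = ⊤ iff ⊥ = ⊥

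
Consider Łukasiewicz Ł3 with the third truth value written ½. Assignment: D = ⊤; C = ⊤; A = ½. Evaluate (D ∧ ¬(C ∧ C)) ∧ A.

C ∧ C = ⊤ ∧ ⊤ = ⊤
¬(C ∧ C) = ¬⊤ = ⊥
D ∧ ¬(C ∧ C) = ⊤ ∧ ⊥ = ⊥
(D ∧ ¬(C ∧ C)) ∧ A = ⊥ ∧ ½ = ⊥

⊥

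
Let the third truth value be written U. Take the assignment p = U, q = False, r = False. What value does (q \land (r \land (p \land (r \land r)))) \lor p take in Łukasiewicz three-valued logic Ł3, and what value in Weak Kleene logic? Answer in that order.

In Łukasiewicz three-valued logic Ł3: r \land r = False \land False = False
p \land (r \land r) = U \land False = False
r \land (p \land (r \land r)) = False \land False = False
q \land (r \land (p \land (r \land r))) = False \land False = False
(q \land (r \land (p \land (r \land r)))) \lor p = False \lor U = U
In Weak Kleene logic: r \land r = False \land False = False
p \land (r \land r) = U \land False = U
r \land (p \land (r \land r)) = False \land U = U
q \land (r \land (p \land (r \land r))) = False \land U = U
(q \land (r \land (p \land (r \land r)))) \lor p = U \lor U = U

U; U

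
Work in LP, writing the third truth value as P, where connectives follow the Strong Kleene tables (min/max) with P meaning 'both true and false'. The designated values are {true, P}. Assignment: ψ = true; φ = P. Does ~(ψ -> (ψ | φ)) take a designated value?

ψ | φ = true | P = true
ψ -> (ψ | φ) = true -> true = true
~(ψ -> (ψ | φ)) = ~true = false
false ∉ {true, P}.

No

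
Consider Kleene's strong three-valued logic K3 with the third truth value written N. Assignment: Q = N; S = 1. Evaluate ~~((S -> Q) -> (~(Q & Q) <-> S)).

N

S -> Q = 1 -> N = N
Q & Q = N & N = N
~(Q & Q) = ~N = N
~(Q & Q) <-> S = N <-> 1 = N
(S -> Q) -> (~(Q & Q) <-> S) = N -> N = N
~((S -> Q) -> (~(Q & Q) <-> S)) = ~N = N
~~((S -> Q) -> (~(Q & Q) <-> S)) = ~N = N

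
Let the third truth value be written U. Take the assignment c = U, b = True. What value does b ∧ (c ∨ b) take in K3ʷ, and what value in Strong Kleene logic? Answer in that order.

In K3ʷ: c ∨ b = U ∨ True = U
b ∧ (c ∨ b) = True ∧ U = U
In Strong Kleene logic: c ∨ b = U ∨ True = True
b ∧ (c ∨ b) = True ∧ True = True
They differ because K3ʷ and Strong Kleene logic treat U differently under the binary connectives.

U; True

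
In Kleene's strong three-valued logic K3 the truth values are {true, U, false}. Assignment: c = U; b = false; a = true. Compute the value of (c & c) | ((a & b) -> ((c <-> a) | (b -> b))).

c & c = U & U = U
a & b = true & false = false
c <-> a = U <-> true = U
b -> b = false -> false = true
(c <-> a) | (b -> b) = U | true = true
(a & b) -> ((c <-> a) | (b -> b)) = false -> true = true
(c & c) | ((a & b) -> ((c <-> a) | (b -> b))) = U | true = true

true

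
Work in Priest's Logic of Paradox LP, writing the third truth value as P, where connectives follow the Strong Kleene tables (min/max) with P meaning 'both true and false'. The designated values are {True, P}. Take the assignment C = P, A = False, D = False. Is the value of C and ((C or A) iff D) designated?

C or A = P or False = P
(C or A) iff D = P iff False = P
C and ((C or A) iff D) = P and P = P
P ∈ {True, P}.

Yes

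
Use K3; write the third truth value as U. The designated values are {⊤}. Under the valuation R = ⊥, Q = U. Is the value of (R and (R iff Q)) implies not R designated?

R iff Q = ⊥ iff U = U
R and (R iff Q) = ⊥ and U = ⊥
not R = not ⊥ = ⊤
(R and (R iff Q)) implies not R = ⊥ implies ⊤ = ⊤
⊤ ∈ {⊤}.

Yes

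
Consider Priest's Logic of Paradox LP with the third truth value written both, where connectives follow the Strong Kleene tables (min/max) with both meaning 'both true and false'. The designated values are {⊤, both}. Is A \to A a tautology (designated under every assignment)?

Yes

Every assignment of A over {⊤, both, ⊥} gives a value in {⊤, both}.
In particular, with A=both: A \to A = both.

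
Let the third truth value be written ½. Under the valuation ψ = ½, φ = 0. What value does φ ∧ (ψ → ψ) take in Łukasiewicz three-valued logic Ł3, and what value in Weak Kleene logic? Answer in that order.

0; ½

In Łukasiewicz three-valued logic Ł3: ψ → ψ = ½ → ½ = 1
φ ∧ (ψ → ψ) = 0 ∧ 1 = 0
In Weak Kleene logic: ψ → ψ = ½ → ½ = ½  [any arg is the third value ⇒ result is the third value]
φ ∧ (ψ → ψ) = 0 ∧ ½ = ½
They differ because Łukasiewicz three-valued logic Ł3 and Weak Kleene logic treat ½ differently under the binary connectives.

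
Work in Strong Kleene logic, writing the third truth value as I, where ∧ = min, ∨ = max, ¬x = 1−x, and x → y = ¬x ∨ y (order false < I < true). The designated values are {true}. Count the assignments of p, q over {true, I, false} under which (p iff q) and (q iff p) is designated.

2

Designated under: (p=true, q=true); (p=false, q=false).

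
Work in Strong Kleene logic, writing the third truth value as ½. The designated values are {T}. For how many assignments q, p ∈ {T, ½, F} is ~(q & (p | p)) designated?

Of the 9 assignments, 5 give a value in {T}.

5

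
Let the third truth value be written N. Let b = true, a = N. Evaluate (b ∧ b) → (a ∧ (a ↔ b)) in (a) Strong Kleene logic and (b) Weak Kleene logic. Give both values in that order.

N; N

In Strong Kleene logic: b ∧ b = true ∧ true = true
a ↔ b = N ↔ true = N
a ∧ (a ↔ b) = N ∧ N = N
(b ∧ b) → (a ∧ (a ↔ b)) = true → N = N
In Weak Kleene logic: b ∧ b = true ∧ true = true
a ↔ b = N ↔ true = N
a ∧ (a ↔ b) = N ∧ N = N
(b ∧ b) → (a ∧ (a ↔ b)) = true → N = N  [any arg is the third value ⇒ result is the third value]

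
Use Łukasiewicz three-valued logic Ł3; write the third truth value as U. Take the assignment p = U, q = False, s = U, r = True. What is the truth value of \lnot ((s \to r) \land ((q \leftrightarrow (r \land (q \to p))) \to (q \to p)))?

False

s \to r = U \to True = True
q \to p = False \to U = True
r \land (q \to p) = True \land True = True
q \leftrightarrow (r \land (q \to p)) = False \leftrightarrow True = False
q \to p = False \to U = True
(q \leftrightarrow (r \land (q \to p))) \to (q \to p) = False \to True = True
(s \to r) \land ((q \leftrightarrow (r \land (q \to p))) \to (q \to p)) = True \land True = True
\lnot ((s \to r) \land ((q \leftrightarrow (r \land (q \to p))) \to (q \to p))) = \lnot True = False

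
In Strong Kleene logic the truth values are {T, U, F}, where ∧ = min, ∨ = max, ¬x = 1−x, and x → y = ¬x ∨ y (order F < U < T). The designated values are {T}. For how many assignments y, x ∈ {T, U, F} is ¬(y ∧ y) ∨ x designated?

Of the 9 assignments, 5 give a value in {T}.

5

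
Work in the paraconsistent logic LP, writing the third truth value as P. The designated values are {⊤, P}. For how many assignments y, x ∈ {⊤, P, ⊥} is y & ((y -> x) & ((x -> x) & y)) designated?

Of the 9 assignments, 5 give a value in {⊤, P}.

5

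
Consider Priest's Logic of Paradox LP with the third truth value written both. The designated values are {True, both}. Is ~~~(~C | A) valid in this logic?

Countermodel: C=True, A=True gives False, which is not designated.

No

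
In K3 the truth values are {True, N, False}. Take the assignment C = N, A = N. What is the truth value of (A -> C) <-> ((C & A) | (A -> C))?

A -> C = N -> N = N  [~N | N]
C & A = N & N = N
A -> C = N -> N = N
(C & A) | (A -> C) = N | N = N
(A -> C) <-> ((C & A) | (A -> C)) = N <-> N = N

N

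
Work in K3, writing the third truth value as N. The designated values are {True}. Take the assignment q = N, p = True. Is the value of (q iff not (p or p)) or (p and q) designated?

No

p or p = True or True = True
not (p or p) = not True = False
q iff not (p or p) = N iff False = N
p and q = True and N = N
(q iff not (p or p)) or (p and q) = N or N = N
N ∉ {True}.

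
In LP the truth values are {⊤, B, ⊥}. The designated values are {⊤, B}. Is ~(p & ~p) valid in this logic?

Every assignment of p over {⊤, B, ⊥} gives a value in {⊤, B}.
In particular, with p=B: ~(p & ~p) = B.

Yes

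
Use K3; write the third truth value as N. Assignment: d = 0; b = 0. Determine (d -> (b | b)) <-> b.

0

b | b = 0 | 0 = 0
d -> (b | b) = 0 -> 0 = 1
(d -> (b | b)) <-> b = 1 <-> 0 = 0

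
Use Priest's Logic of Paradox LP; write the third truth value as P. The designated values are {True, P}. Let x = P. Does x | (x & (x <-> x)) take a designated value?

Yes

x <-> x = P <-> P = P
x & (x <-> x) = P & P = P
x | (x & (x <-> x)) = P | P = P
P ∈ {True, P}.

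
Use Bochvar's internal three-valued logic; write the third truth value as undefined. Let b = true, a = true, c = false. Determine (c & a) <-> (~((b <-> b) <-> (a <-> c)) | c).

false

c & a = false & true = false
b <-> b = true <-> true = true
a <-> c = true <-> false = false
(b <-> b) <-> (a <-> c) = true <-> false = false
~((b <-> b) <-> (a <-> c)) = ~false = true
~((b <-> b) <-> (a <-> c)) | c = true | false = true
(c & a) <-> (~((b <-> b) <-> (a <-> c)) | c) = false <-> true = false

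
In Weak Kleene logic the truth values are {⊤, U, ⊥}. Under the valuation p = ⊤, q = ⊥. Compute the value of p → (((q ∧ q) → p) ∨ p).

⊤

q ∧ q = ⊥ ∧ ⊥ = ⊥
(q ∧ q) → p = ⊥ → ⊤ = ⊤
((q ∧ q) → p) ∨ p = ⊤ ∨ ⊤ = ⊤
p → (((q ∧ q) → p) ∨ p) = ⊤ → ⊤ = ⊤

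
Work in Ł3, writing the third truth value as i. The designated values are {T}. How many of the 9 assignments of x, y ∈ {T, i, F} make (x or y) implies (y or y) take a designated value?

Of the 9 assignments, 6 give a value in {T}.

6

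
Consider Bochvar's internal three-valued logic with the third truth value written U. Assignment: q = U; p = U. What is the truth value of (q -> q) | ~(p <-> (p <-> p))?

U

q -> q = U -> U = U  [any arg is the third value ⇒ result is the third value]
p <-> p = U <-> U = U
p <-> (p <-> p) = U <-> U = U
~(p <-> (p <-> p)) = ~U = U
(q -> q) | ~(p <-> (p <-> p)) = U | U = U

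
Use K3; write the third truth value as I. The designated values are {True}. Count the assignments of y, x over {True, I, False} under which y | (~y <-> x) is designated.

4

Designated under: (y=True, x=True); (y=True, x=I); (y=True, x=False); (y=False, x=True).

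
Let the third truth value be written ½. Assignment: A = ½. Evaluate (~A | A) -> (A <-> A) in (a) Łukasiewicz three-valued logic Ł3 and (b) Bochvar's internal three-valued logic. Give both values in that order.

T; ½

In Łukasiewicz three-valued logic Ł3: ~A = ~½ = ½
~A | A = ½ | ½ = ½
A <-> A = ½ <-> ½ = T  [1 − |½−½|]
(~A | A) -> (A <-> A) = ½ -> T = T
In Bochvar's internal three-valued logic: ~A = ~½ = ½
~A | A = ½ | ½ = ½
A <-> A = ½ <-> ½ = ½
(~A | A) -> (A <-> A) = ½ -> ½ = ½
They differ because Łukasiewicz three-valued logic Ł3 and Bochvar's internal three-valued logic treat ½ differently under the binary connectives.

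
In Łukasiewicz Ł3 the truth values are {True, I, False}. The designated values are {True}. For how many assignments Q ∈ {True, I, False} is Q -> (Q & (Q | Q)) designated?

3

Q=True: True ✓
Q=I: True ✓
Q=False: True ✓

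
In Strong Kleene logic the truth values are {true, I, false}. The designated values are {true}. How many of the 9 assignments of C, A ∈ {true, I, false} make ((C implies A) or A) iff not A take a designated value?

Designated under: (C=false, A=false).

1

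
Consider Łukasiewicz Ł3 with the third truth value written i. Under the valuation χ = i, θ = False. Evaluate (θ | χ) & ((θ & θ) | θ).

False

θ | χ = False | i = i
θ & θ = False & False = False
(θ & θ) | θ = False | False = False
(θ | χ) & ((θ & θ) | θ) = i & False = False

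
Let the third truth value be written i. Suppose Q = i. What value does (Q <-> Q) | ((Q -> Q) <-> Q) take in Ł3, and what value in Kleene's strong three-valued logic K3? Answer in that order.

1; i

In Ł3: Q <-> Q = i <-> i = 1
Q -> Q = i -> i = 1
(Q -> Q) <-> Q = 1 <-> i = i
(Q <-> Q) | ((Q -> Q) <-> Q) = 1 | i = 1
In Kleene's strong three-valued logic K3: Q <-> Q = i <-> i = i
Q -> Q = i -> i = i  [~i | i]
(Q -> Q) <-> Q = i <-> i = i
(Q <-> Q) | ((Q -> Q) <-> Q) = i | i = i
They differ because Ł3 and Kleene's strong three-valued logic K3 treat i differently under implication.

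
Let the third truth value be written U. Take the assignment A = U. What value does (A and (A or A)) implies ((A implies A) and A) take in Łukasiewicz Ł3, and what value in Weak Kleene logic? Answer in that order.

In Łukasiewicz Ł3: A or A = U or U = U
A and (A or A) = U and U = U
A implies A = U implies U = True  [min(1, 1−½+½)]
(A implies A) and A = True and U = U
(A and (A or A)) implies ((A implies A) and A) = U implies U = True
In Weak Kleene logic: A or A = U or U = U
A and (A or A) = U and U = U
A implies A = U implies U = U  [any arg is the third value ⇒ result is the third value]
(A implies A) and A = U and U = U
(A and (A or A)) implies ((A implies A) and A) = U implies U = U
They differ because Łukasiewicz Ł3 and Weak Kleene logic treat U differently under the binary connectives.

True; U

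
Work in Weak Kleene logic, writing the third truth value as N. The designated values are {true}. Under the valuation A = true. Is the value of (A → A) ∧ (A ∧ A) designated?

A → A = true → true = true
A ∧ A = true ∧ true = true
(A → A) ∧ (A ∧ A) = true ∧ true = true
true ∈ {true}.

Yes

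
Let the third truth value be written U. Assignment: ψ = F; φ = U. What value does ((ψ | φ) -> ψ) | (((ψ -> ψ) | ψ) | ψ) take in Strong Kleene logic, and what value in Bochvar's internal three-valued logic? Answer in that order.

In Strong Kleene logic: ψ | φ = F | U = U
(ψ | φ) -> ψ = U -> F = U  [~U | F]
ψ -> ψ = F -> F = T
(ψ -> ψ) | ψ = T | F = T
((ψ -> ψ) | ψ) | ψ = T | F = T
((ψ | φ) -> ψ) | (((ψ -> ψ) | ψ) | ψ) = U | T = T
In Bochvar's internal three-valued logic: ψ | φ = F | U = U
(ψ | φ) -> ψ = U -> F = U  [any arg is the third value ⇒ result is the third value]
ψ -> ψ = F -> F = T
(ψ -> ψ) | ψ = T | F = T
((ψ -> ψ) | ψ) | ψ = T | F = T
((ψ | φ) -> ψ) | (((ψ -> ψ) | ψ) | ψ) = U | T = U
They differ because Strong Kleene logic and Bochvar's internal three-valued logic treat U differently under the binary connectives.

T; U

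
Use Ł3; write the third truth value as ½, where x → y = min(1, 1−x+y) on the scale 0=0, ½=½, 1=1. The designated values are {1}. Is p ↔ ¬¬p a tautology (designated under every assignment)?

Yes

Every assignment of p over {1, ½, 0} gives a value in {1}.
In particular, with p=½: p ↔ ¬¬p = 1.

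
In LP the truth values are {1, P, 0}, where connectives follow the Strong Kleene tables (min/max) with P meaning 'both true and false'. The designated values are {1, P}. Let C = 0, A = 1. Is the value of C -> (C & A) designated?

C & A = 0 & 1 = 0
C -> (C & A) = 0 -> 0 = 1
1 ∈ {1, P}.

Yes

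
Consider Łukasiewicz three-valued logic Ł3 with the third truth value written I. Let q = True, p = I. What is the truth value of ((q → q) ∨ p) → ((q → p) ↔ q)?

q → q = True → True = True
(q → q) ∨ p = True ∨ I = True
q → p = True → I = I  [min(1, 1−1+½)]
(q → p) ↔ q = I ↔ True = I
((q → q) ∨ p) → ((q → p) ↔ q) = True → I = I

I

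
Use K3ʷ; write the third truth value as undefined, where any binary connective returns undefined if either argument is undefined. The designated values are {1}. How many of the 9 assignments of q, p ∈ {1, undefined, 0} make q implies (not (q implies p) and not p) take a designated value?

3

Designated under: (q=1, p=0); (q=0, p=1); (q=0, p=0).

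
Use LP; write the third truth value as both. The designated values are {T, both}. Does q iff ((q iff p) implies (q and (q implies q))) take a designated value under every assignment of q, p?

No

Countermodel: q=F, p=T gives F, which is not designated.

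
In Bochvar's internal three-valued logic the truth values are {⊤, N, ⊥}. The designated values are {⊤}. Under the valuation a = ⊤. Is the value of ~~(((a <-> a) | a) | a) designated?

Yes

a <-> a = ⊤ <-> ⊤ = ⊤
(a <-> a) | a = ⊤ | ⊤ = ⊤
((a <-> a) | a) | a = ⊤ | ⊤ = ⊤
~(((a <-> a) | a) | a) = ~⊤ = ⊥
~~(((a <-> a) | a) | a) = ~⊥ = ⊤
⊤ ∈ {⊤}.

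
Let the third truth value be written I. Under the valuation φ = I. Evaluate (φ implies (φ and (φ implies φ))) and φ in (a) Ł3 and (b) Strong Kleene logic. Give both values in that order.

I; I

In Ł3: φ implies φ = I implies I = T
φ and (φ implies φ) = I and T = I
φ implies (φ and (φ implies φ)) = I implies I = T
(φ implies (φ and (φ implies φ))) and φ = T and I = I
In Strong Kleene logic: φ implies φ = I implies I = I  [not I or I]
φ and (φ implies φ) = I and I = I
φ implies (φ and (φ implies φ)) = I implies I = I
(φ implies (φ and (φ implies φ))) and φ = I and I = I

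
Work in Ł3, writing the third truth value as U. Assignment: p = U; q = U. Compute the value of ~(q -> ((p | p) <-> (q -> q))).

False

p | p = U | U = U
q -> q = U -> U = True  [min(1, 1−½+½)]
(p | p) <-> (q -> q) = U <-> True = U
q -> ((p | p) <-> (q -> q)) = U -> U = True
~(q -> ((p | p) <-> (q -> q))) = ~True = False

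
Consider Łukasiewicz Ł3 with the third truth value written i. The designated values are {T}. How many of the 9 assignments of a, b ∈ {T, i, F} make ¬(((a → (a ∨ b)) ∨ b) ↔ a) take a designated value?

3

Designated under: (a=F, b=T); (a=F, b=i); (a=F, b=F).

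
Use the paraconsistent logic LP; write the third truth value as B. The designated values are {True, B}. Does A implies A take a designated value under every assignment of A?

Every assignment of A over {True, B, False} gives a value in {True, B}.
In particular, with A=B: A implies A = B.

Yes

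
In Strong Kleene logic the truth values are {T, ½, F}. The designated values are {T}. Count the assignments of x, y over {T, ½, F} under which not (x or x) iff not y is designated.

2

Designated under: (x=T, y=T); (x=F, y=F).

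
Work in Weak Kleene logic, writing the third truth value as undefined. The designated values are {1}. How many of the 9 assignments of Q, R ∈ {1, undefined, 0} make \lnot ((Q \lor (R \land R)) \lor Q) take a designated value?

1

Designated under: (Q=0, R=0).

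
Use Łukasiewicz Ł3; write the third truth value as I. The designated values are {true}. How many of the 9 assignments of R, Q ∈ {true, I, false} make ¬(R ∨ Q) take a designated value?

Designated under: (R=false, Q=false).

1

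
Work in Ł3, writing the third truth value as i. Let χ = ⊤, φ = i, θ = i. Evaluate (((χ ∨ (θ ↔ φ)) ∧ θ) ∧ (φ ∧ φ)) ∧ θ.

θ ↔ φ = i ↔ i = ⊤
χ ∨ (θ ↔ φ) = ⊤ ∨ ⊤ = ⊤
(χ ∨ (θ ↔ φ)) ∧ θ = ⊤ ∧ i = i
φ ∧ φ = i ∧ i = i
((χ ∨ (θ ↔ φ)) ∧ θ) ∧ (φ ∧ φ) = i ∧ i = i
(((χ ∨ (θ ↔ φ)) ∧ θ) ∧ (φ ∧ φ)) ∧ θ = i ∧ i = i

i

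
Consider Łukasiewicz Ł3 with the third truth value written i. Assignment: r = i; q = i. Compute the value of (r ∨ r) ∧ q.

i

r ∨ r = i ∨ i = i
(r ∨ r) ∧ q = i ∧ i = i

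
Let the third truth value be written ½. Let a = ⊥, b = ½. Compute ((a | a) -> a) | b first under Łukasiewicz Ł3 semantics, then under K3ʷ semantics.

⊤; ½

In Łukasiewicz Ł3: a | a = ⊥ | ⊥ = ⊥
(a | a) -> a = ⊥ -> ⊥ = ⊤
((a | a) -> a) | b = ⊤ | ½ = ⊤
In K3ʷ: a | a = ⊥ | ⊥ = ⊥
(a | a) -> a = ⊥ -> ⊥ = ⊤
((a | a) -> a) | b = ⊤ | ½ = ½
They differ because Łukasiewicz Ł3 and K3ʷ treat ½ differently under the binary connectives.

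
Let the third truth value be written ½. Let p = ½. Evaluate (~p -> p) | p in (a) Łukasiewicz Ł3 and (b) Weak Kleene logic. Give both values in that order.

⊤; ½

In Łukasiewicz Ł3: ~p = ~½ = ½
~p -> p = ½ -> ½ = ⊤
(~p -> p) | p = ⊤ | ½ = ⊤
In Weak Kleene logic: ~p = ~½ = ½
~p -> p = ½ -> ½ = ½
(~p -> p) | p = ½ | ½ = ½
They differ because Łukasiewicz Ł3 and Weak Kleene logic treat ½ differently under the binary connectives.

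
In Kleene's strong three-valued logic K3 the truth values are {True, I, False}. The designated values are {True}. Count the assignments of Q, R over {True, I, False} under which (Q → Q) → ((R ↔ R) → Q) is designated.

Designated under: (Q=True, R=True); (Q=True, R=I); (Q=True, R=False).

3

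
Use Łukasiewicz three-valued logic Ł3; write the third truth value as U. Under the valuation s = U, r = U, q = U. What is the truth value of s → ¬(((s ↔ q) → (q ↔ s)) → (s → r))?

s ↔ q = U ↔ U = ⊤  [1 − |½−½|]
q ↔ s = U ↔ U = ⊤
(s ↔ q) → (q ↔ s) = ⊤ → ⊤ = ⊤
s → r = U → U = ⊤
((s ↔ q) → (q ↔ s)) → (s → r) = ⊤ → ⊤ = ⊤
¬(((s ↔ q) → (q ↔ s)) → (s → r)) = ¬⊤ = ⊥
s → ¬(((s ↔ q) → (q ↔ s)) → (s → r)) = U → ⊥ = U

U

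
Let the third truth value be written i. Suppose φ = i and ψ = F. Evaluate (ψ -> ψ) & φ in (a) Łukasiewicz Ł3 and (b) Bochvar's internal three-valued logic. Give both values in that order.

In Łukasiewicz Ł3: ψ -> ψ = F -> F = T
(ψ -> ψ) & φ = T & i = i
In Bochvar's internal three-valued logic: ψ -> ψ = F -> F = T
(ψ -> ψ) & φ = T & i = i

i; i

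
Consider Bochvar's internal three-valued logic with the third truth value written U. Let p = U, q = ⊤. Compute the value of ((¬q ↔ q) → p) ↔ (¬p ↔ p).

U

¬q = ¬⊤ = ⊥
¬q ↔ q = ⊥ ↔ ⊤ = ⊥
(¬q ↔ q) → p = ⊥ → U = U  [any arg is the third value ⇒ result is the third value]
¬p = ¬U = U
¬p ↔ p = U ↔ U = U
((¬q ↔ q) → p) ↔ (¬p ↔ p) = U ↔ U = U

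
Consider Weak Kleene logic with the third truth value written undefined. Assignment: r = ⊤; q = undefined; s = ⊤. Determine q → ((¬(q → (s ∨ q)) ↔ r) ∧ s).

undefined

s ∨ q = ⊤ ∨ undefined = undefined
q → (s ∨ q) = undefined → undefined = undefined  [any arg is the third value ⇒ result is the third value]
¬(q → (s ∨ q)) = ¬undefined = undefined
¬(q → (s ∨ q)) ↔ r = undefined ↔ ⊤ = undefined
(¬(q → (s ∨ q)) ↔ r) ∧ s = undefined ∧ ⊤ = undefined
q → ((¬(q → (s ∨ q)) ↔ r) ∧ s) = undefined → undefined = undefined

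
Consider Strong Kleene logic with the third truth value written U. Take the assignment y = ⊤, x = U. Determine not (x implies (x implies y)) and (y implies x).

x implies y = U implies ⊤ = ⊤  [not U or ⊤]
x implies (x implies y) = U implies ⊤ = ⊤
not (x implies (x implies y)) = not ⊤ = ⊥
y implies x = ⊤ implies U = U
not (x implies (x implies y)) and (y implies x) = ⊥ and U = ⊥

⊥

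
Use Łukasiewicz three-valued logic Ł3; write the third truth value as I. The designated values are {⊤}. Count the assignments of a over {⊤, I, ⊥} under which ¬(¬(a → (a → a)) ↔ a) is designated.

a=⊤: ⊤ ✓
a=I: I ·
a=⊥: ⊥ ·

1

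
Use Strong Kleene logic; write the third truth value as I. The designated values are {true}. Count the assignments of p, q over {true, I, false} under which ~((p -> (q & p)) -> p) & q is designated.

Designated under: (p=false, q=true).

1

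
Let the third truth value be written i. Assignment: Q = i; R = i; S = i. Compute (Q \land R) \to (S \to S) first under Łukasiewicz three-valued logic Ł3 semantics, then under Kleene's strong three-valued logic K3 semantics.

In Łukasiewicz three-valued logic Ł3: Q \land R = i \land i = i
S \to S = i \to i = True  [min(1, 1−½+½)]
(Q \land R) \to (S \to S) = i \to True = True
In Kleene's strong three-valued logic K3: Q \land R = i \land i = i
S \to S = i \to i = i  [\lnot i \lor i]
(Q \land R) \to (S \to S) = i \to i = i
They differ because Łukasiewicz three-valued logic Ł3 and Kleene's strong three-valued logic K3 treat i differently under implication.

True; i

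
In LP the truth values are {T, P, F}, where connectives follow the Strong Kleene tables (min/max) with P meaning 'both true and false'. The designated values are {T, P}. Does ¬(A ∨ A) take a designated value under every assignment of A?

Countermodel: A=T gives F, which is not designated.

No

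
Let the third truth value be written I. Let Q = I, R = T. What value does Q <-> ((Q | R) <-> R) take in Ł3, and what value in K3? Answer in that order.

In Ł3: Q | R = I | T = T
(Q | R) <-> R = T <-> T = T
Q <-> ((Q | R) <-> R) = I <-> T = I
In K3: Q | R = I | T = T
(Q | R) <-> R = T <-> T = T
Q <-> ((Q | R) <-> R) = I <-> T = I

I; I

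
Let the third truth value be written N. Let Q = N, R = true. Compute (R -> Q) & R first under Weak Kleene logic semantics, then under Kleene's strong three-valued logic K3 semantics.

In Weak Kleene logic: R -> Q = true -> N = N  [any arg is the third value ⇒ result is the third value]
(R -> Q) & R = N & true = N
In Kleene's strong three-valued logic K3: R -> Q = true -> N = N  [~true | N]
(R -> Q) & R = N & true = N

N; N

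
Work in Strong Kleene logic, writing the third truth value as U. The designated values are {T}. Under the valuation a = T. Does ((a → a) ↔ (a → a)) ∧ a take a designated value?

Yes

a → a = T → T = T
a → a = T → T = T
(a → a) ↔ (a → a) = T ↔ T = T
((a → a) ↔ (a → a)) ∧ a = T ∧ T = T
T ∈ {T}.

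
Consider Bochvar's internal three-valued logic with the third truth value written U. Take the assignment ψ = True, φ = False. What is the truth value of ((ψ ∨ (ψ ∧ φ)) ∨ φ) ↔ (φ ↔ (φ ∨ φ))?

ψ ∧ φ = True ∧ False = False
ψ ∨ (ψ ∧ φ) = True ∨ False = True
(ψ ∨ (ψ ∧ φ)) ∨ φ = True ∨ False = True
φ ∨ φ = False ∨ False = False
φ ↔ (φ ∨ φ) = False ↔ False = True
((ψ ∨ (ψ ∧ φ)) ∨ φ) ↔ (φ ↔ (φ ∨ φ)) = True ↔ True = True

True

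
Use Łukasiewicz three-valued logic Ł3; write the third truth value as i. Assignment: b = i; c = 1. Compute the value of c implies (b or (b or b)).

i

b or b = i or i = i
b or (b or b) = i or i = i
c implies (b or (b or b)) = 1 implies i = i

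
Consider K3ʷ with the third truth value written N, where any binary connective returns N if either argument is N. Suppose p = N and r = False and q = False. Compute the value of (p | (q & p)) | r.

q & p = False & N = N
p | (q & p) = N | N = N
(p | (q & p)) | r = N | False = N

N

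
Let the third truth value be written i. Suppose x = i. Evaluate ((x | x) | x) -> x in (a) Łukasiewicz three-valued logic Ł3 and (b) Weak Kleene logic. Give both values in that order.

In Łukasiewicz three-valued logic Ł3: x | x = i | i = i
(x | x) | x = i | i = i
((x | x) | x) -> x = i -> i = True  [min(1, 1−½+½)]
In Weak Kleene logic: x | x = i | i = i
(x | x) | x = i | i = i
((x | x) | x) -> x = i -> i = i
They differ because Łukasiewicz three-valued logic Ł3 and Weak Kleene logic treat i differently under the binary connectives.

True; i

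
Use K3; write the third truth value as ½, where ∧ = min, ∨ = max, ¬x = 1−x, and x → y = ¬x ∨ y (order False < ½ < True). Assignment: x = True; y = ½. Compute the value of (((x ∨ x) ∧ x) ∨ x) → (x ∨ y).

x ∨ x = True ∨ True = True
(x ∨ x) ∧ x = True ∧ True = True
((x ∨ x) ∧ x) ∨ x = True ∨ True = True
x ∨ y = True ∨ ½ = True
(((x ∨ x) ∧ x) ∨ x) → (x ∨ y) = True → True = True

True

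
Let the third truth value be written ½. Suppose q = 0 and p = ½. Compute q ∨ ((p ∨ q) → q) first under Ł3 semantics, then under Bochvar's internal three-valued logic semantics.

½; ½

In Ł3: p ∨ q = ½ ∨ 0 = ½
(p ∨ q) → q = ½ → 0 = ½
q ∨ ((p ∨ q) → q) = 0 ∨ ½ = ½
In Bochvar's internal three-valued logic: p ∨ q = ½ ∨ 0 = ½
(p ∨ q) → q = ½ → 0 = ½
q ∨ ((p ∨ q) → q) = 0 ∨ ½ = ½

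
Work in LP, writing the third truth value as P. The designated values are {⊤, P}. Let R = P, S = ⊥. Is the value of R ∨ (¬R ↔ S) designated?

Yes

¬R = ¬P = P
¬R ↔ S = P ↔ ⊥ = P
R ∨ (¬R ↔ S) = P ∨ P = P
P ∈ {⊤, P}.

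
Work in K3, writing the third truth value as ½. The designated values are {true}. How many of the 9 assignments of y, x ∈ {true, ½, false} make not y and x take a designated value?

Designated under: (y=false, x=true).

1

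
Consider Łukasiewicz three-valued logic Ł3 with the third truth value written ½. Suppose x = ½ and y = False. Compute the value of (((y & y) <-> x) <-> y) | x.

y & y = False & False = False
(y & y) <-> x = False <-> ½ = ½  [1 − |0−½|]
((y & y) <-> x) <-> y = ½ <-> False = ½
(((y & y) <-> x) <-> y) | x = ½ | ½ = ½

½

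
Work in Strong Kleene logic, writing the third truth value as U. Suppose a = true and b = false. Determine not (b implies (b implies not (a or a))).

false

a or a = true or true = true
not (a or a) = not true = false
b implies not (a or a) = false implies false = true
b implies (b implies not (a or a)) = false implies true = true
not (b implies (b implies not (a or a))) = not true = false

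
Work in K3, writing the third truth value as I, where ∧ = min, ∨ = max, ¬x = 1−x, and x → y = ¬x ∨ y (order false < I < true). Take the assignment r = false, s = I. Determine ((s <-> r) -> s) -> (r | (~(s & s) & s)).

s <-> r = I <-> false = I
(s <-> r) -> s = I -> I = I  [~I | I]
s & s = I & I = I
~(s & s) = ~I = I
~(s & s) & s = I & I = I
r | (~(s & s) & s) = false | I = I
((s <-> r) -> s) -> (r | (~(s & s) & s)) = I -> I = I

I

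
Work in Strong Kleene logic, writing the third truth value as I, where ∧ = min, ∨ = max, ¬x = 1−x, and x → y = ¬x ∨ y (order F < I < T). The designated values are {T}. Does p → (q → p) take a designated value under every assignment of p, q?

No

Countermodel: p=I, q=T gives I, which is not designated.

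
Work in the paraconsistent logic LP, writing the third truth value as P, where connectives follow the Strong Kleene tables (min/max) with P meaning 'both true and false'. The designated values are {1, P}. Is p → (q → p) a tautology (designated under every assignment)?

Every assignment of p, q over {1, P, 0} gives a value in {1, P}.
In particular, with p=P, q=P: p → (q → p) = P.

Yes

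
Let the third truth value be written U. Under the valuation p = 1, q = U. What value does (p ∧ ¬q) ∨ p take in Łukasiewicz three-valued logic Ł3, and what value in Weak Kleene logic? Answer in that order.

1; U

In Łukasiewicz three-valued logic Ł3: ¬q = ¬U = U
p ∧ ¬q = 1 ∧ U = U
(p ∧ ¬q) ∨ p = U ∨ 1 = 1
In Weak Kleene logic: ¬q = ¬U = U
p ∧ ¬q = 1 ∧ U = U
(p ∧ ¬q) ∨ p = U ∨ 1 = U
They differ because Łukasiewicz three-valued logic Ł3 and Weak Kleene logic treat U differently under the binary connectives.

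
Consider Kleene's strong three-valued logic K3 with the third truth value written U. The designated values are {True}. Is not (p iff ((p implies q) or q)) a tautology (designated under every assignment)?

Countermodel: p=True, q=True gives False, which is not designated.

No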